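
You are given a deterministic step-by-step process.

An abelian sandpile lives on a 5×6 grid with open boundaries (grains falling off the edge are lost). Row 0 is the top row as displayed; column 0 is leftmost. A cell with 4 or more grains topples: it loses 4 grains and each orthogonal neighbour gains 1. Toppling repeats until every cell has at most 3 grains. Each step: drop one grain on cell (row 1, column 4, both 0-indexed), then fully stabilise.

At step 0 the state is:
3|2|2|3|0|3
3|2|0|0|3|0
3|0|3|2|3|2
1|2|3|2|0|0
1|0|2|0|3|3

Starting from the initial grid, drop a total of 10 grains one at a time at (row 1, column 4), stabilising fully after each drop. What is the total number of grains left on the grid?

61

t=0: 3|2|2|3|0|3
3|2|0|0|3|0
3|0|3|2|3|2
1|2|3|2|0|0
1|0|2|0|3|3
t=1: 3|2|2|3|1|3
3|2|0|1|1|1
3|0|3|3|0|3
1|2|3|2|1|0
1|0|2|0|3|3
t=2: 3|2|2|3|1|3
3|2|0|1|2|1
3|0|3|3|0|3
1|2|3|2|1|0
1|0|2|0|3|3
t=3: 3|2|2|3|1|3
3|2|0|1|3|1
3|0|3|3|0|3
1|2|3|2|1|0
1|0|2|0|3|3
t=4: 3|2|2|3|2|3
3|2|0|2|0|2
3|0|3|3|1|3
1|2|3|2|1|0
1|0|2|0|3|3
t=5: 3|2|2|3|2|3
3|2|0|2|1|2
3|0|3|3|1|3
1|2|3|2|1|0
1|0|2|0|3|3
t=6: 3|2|2|3|2|3
3|2|0|2|2|2
3|0|3|3|1|3
1|2|3|2|1|0
1|0|2|0|3|3
t=7: 3|2|2|3|2|3
3|2|0|2|3|2
3|0|3|3|1|3
1|2|3|2|1|0
1|0|2|0|3|3
t=8: 3|2|2|3|3|3
3|2|0|3|0|3
3|0|3|3|2|3
1|2|3|2|1|0
1|0|2|0|3|3
t=9: 3|2|2|3|3|3
3|2|0|3|1|3
3|0|3|3|2|3
1|2|3|2|1|0
1|0|2|0|3|3
t=10: 3|2|2|3|3|3
3|2|0|3|2|3
3|0|3|3|2|3
1|2|3|2|1|0
1|0|2|0|3|3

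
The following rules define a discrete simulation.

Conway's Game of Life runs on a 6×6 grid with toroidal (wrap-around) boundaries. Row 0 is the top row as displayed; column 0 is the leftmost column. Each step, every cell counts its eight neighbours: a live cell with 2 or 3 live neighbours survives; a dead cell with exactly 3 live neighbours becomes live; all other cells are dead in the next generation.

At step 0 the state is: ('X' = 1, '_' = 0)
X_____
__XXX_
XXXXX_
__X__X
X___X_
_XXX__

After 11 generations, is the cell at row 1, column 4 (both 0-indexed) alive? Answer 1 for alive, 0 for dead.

gen 0: X_____
__XXX_
XXXXX_
__X__X
X___X_
_XXX__
gen 1: ____X_
X___X_
X_____
__X___
X___XX
XXXX_X
gen 2: __X_X_
______
_X___X
XX____
____X_
_XXX__
gen 3: _XX___
______
_X____
XX___X
X__X__
_XX_X_
gen 4: _XXX__
_XX___
_X____
_XX__X
___XX_
X_____
gen 5: X__X__
X__X__
______
XXXXX_
XXXXXX
_X__X_
gen 6: XXXXXX
______
X___XX
______
______
______
gen 7: XXXXXX
__X___
_____X
_____X
______
XXXXXX
gen 8: ______
__X___
______
______
_XXX__
______
gen 9: ______
______
______
__X___
__X___
__X___
gen 10: ______
______
______
______
_XXX__
______
gen 11: ______
______
______
__X___
__X___
__X___

0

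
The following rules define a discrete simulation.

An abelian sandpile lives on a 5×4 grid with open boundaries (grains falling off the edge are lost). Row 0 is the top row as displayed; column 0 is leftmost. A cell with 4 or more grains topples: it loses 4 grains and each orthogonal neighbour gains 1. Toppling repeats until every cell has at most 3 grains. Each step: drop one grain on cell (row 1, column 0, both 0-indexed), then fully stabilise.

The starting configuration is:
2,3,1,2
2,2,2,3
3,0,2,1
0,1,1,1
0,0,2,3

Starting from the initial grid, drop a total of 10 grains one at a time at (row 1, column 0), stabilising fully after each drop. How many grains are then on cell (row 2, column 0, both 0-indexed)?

[0] 2,3,1,2
2,2,2,3
3,0,2,1
0,1,1,1
0,0,2,3
[1] 2,3,1,2
3,2,2,3
3,0,2,1
0,1,1,1
0,0,2,3
[2] 3,3,1,2
1,3,2,3
0,1,2,1
1,1,1,1
0,0,2,3
[3] 3,3,1,2
2,3,2,3
0,1,2,1
1,1,1,1
0,0,2,3
[4] 3,3,1,2
3,3,2,3
0,1,2,1
1,1,1,1
0,0,2,3
[5] 1,1,2,2
2,1,3,3
1,2,2,1
1,1,1,1
0,0,2,3
[6] 1,1,2,2
3,1,3,3
1,2,2,1
1,1,1,1
0,0,2,3
[7] 2,1,2,2
0,2,3,3
2,2,2,1
1,1,1,1
0,0,2,3
[8] 2,1,2,2
1,2,3,3
2,2,2,1
1,1,1,1
0,0,2,3
[9] 2,1,2,2
2,2,3,3
2,2,2,1
1,1,1,1
0,0,2,3
[10] 2,1,2,2
3,2,3,3
2,2,2,1
1,1,1,1
0,0,2,3

2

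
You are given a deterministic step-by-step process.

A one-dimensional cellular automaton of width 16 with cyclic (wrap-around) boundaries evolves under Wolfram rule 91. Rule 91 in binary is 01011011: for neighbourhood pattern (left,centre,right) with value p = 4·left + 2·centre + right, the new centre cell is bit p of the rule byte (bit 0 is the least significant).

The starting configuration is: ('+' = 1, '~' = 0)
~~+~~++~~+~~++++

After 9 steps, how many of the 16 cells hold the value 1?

gen 0: ~~+~~++~~+~~++++
gen 1: ++~++++++~+++~~+
gen 2: ~+~+~~~~+~+~++++
gen 3: ~~~~++++~~~~+~~+
gen 4: +++++~~+++++~++~
gen 5: +~~~++++~~~+~++~
gen 6: ~++++~~++++~~++~
gen 7: ++~~++++~~++++++
gen 8: ~++++~~++++~~~~~
gen 9: ++~~++++~~++++++

12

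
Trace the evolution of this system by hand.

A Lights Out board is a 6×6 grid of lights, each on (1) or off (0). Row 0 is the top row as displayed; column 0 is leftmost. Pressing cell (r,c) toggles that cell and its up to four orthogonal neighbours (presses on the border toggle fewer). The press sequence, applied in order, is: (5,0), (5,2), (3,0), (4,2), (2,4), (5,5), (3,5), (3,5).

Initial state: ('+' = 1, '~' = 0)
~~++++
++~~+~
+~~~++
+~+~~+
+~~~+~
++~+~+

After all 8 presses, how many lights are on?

gen 0: ~~++++
++~~+~
+~~~++
+~+~~+
+~~~+~
++~+~+
gen 1: ~~++++
++~~+~
+~~~++
+~+~~+
~~~~+~
~~~+~+
gen 2: ~~++++
++~~+~
+~~~++
+~+~~+
~~+~+~
~++~~+
gen 3: ~~++++
++~~+~
~~~~++
~++~~+
+~+~+~
~++~~+
gen 4: ~~++++
++~~+~
~~~~++
~+~~~+
++~++~
~+~~~+
gen 5: ~~++++
++~~~~
~~~+~~
~+~~++
++~++~
~+~~~+
gen 6: ~~++++
++~~~~
~~~+~~
~+~~++
++~+++
~+~~+~
gen 7: ~~++++
++~~~~
~~~+~+
~+~~~~
++~++~
~+~~+~
gen 8: ~~++++
++~~~~
~~~+~~
~+~~++
++~+++
~+~~+~

17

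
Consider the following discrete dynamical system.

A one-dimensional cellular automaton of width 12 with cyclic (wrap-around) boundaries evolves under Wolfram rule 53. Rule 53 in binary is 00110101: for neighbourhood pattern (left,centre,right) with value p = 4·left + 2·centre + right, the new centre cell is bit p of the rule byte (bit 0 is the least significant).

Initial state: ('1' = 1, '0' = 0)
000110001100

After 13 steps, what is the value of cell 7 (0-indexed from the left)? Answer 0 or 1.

step 0: 000110001100
step 1: 110001100011
step 2: 001100011000
step 3: 100011000111
step 4: 011000110000
step 5: 000110001111
step 6: 110001100000
step 7: 001100011110
step 8: 100011000001
step 9: 011000111100
step 10: 000110000011
step 11: 110001111000
step 12: 001100000110
step 13: 100011110001

1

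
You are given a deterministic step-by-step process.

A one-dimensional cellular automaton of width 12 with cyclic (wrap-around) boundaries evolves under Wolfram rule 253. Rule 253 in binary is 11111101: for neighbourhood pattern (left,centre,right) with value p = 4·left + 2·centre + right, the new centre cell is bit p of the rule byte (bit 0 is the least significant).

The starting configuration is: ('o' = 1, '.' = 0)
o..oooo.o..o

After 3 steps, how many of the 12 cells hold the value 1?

0) o..oooo.o..o
1) oo.ooooooo.o
2) oooooooooooo
3) oooooooooooo

12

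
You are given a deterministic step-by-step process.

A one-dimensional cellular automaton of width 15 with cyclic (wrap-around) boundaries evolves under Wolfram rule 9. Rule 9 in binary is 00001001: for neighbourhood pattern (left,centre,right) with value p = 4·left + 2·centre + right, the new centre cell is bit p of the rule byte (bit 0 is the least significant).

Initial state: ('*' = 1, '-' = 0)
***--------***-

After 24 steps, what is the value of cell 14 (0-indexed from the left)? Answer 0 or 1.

1

0) ***--------***-
1) *---******-*---
2) --*-*--------*-
3) *-----******---
4) --***-*------*-
5) *-*-----****---
6) ----***-*----*-
7) ***-*-----**---
8) *-----***-*--*-
9) --***-*--------
10) *-*-----*******
11) ----***-*------
12) ***-*-----*****
13) ------***-*----
14) *****-*-----***
15) --------***-*--
16) *******-*-----*
17) ----------***-*
18) -********-*----
19) -*----------***
20) ---********-*--
21) **-*----------*
22) -----********-*
23) -***-*---------
24) -*-----********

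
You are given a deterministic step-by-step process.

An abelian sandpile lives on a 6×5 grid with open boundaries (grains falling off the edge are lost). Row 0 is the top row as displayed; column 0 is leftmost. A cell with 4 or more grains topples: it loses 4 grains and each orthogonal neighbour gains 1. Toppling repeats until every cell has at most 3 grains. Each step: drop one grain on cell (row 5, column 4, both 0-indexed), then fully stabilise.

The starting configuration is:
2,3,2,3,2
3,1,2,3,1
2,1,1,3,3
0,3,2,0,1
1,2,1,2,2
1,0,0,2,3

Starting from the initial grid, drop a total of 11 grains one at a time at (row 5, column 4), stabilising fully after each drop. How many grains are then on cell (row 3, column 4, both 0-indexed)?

2

[0] 2,3,2,3,2
3,1,2,3,1
2,1,1,3,3
0,3,2,0,1
1,2,1,2,2
1,0,0,2,3
[1] 2,3,2,3,2
3,1,2,3,1
2,1,1,3,3
0,3,2,0,1
1,2,1,2,3
1,0,0,3,0
[2] 2,3,2,3,2
3,1,2,3,1
2,1,1,3,3
0,3,2,0,1
1,2,1,2,3
1,0,0,3,1
[3] 2,3,2,3,2
3,1,2,3,1
2,1,1,3,3
0,3,2,0,1
1,2,1,2,3
1,0,0,3,2
[4] 2,3,2,3,2
3,1,2,3,1
2,1,1,3,3
0,3,2,0,1
1,2,1,2,3
1,0,0,3,3
[5] 2,3,2,3,2
3,1,2,3,1
2,1,1,3,3
0,3,2,1,2
1,2,2,0,1
1,0,1,1,2
[6] 2,3,2,3,2
3,1,2,3,1
2,1,1,3,3
0,3,2,1,2
1,2,2,0,1
1,0,1,1,3
[7] 2,3,2,3,2
3,1,2,3,1
2,1,1,3,3
0,3,2,1,2
1,2,2,0,2
1,0,1,2,0
[8] 2,3,2,3,2
3,1,2,3,1
2,1,1,3,3
0,3,2,1,2
1,2,2,0,2
1,0,1,2,1
[9] 2,3,2,3,2
3,1,2,3,1
2,1,1,3,3
0,3,2,1,2
1,2,2,0,2
1,0,1,2,2
[10] 2,3,2,3,2
3,1,2,3,1
2,1,1,3,3
0,3,2,1,2
1,2,2,0,2
1,0,1,2,3
[11] 2,3,2,3,2
3,1,2,3,1
2,1,1,3,3
0,3,2,1,2
1,2,2,0,3
1,0,1,3,0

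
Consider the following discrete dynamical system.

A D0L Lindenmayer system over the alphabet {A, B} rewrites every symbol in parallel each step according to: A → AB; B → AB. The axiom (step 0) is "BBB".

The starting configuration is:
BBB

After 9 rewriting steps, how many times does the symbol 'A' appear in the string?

0) BBB
1) ABABAB
2) ABABABABABAB
3) ABABABABABABABABABABABAB
4) ABABABABABABABABABABABABABABABABABABABABABABABAB
5) ABABABABABABABABABABABABABABABABABABABABABABABABABABABABABABABABABABABABABABABABABABABABABABABAB
6) ABABABABABABABABABABABABABABABABABABABABABABABABABABABABAB…ABABABABABABABABABABABABABABABABABABABABABABABABABABABABAB  (len 192)
7) ABABABABABABABABABABABABABABABABABABABABABABABABABABABABAB…ABABABABABABABABABABABABABABABABABABABABABABABABABABABABAB  (len 384)
8) ABABABABABABABABABABABABABABABABABABABABABABABABABABABABAB…ABABABABABABABABABABABABABABABABABABABABABABABABABABABABAB  (len 768)
9) ABABABABABABABABABABABABABABABABABABABABABABABABABABABABAB…ABABABABABABABABABABABABABABABABABABABABABABABABABABABABAB  (len 1536)

768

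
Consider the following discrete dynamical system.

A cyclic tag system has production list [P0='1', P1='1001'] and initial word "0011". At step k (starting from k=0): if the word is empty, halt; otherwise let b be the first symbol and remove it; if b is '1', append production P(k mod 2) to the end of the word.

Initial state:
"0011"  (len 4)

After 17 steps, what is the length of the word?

t=0: "0011"  (len 4)
t=1: "011"  (len 3)
t=2: "11"  (len 2)
t=3: "11"  (len 2)
t=4: "11001"  (len 5)
t=5: "10011"  (len 5)
t=6: "00111001"  (len 8)
t=7: "0111001"  (len 7)
t=8: "111001"  (len 6)
t=9: "110011"  (len 6)
t=10: "100111001"  (len 9)
t=11: "001110011"  (len 9)
t=12: "01110011"  (len 8)
t=13: "1110011"  (len 7)
t=14: "1100111001"  (len 10)
t=15: "1001110011"  (len 10)
t=16: "0011100111001"  (len 13)
t=17: "011100111001"  (len 12)

12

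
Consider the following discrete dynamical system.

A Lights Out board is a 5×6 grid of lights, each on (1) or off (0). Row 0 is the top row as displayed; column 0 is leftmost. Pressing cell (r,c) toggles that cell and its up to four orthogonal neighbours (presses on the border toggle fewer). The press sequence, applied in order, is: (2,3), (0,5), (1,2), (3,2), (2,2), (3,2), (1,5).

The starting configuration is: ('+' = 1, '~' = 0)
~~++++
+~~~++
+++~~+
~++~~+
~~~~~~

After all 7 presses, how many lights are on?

k=0  ~~++++
+~~~++
+++~~+
~++~~+
~~~~~~
k=1  ~~++++
+~~+++
++~+++
~+++~+
~~~~~~
k=2  ~~++~~
+~~++~
++~+++
~+++~+
~~~~~~
k=3  ~~~+~~
+++~+~
++++++
~+++~+
~~~~~~
k=4  ~~~+~~
+++~+~
++~+++
~~~~~+
~~+~~~
k=5  ~~~+~~
++~~+~
+~+~++
~~+~~+
~~+~~~
k=6  ~~~+~~
++~~+~
+~~~++
~+~+~+
~~~~~~
k=7  ~~~+~+
++~~~+
+~~~+~
~+~+~+
~~~~~~

10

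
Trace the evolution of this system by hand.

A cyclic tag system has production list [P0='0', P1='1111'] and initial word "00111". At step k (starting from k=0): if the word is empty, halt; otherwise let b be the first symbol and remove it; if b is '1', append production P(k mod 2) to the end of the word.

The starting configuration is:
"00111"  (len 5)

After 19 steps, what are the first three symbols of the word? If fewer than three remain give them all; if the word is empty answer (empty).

110

[0] "00111"  (len 5)
[1] "0111"  (len 4)
[2] "111"  (len 3)
[3] "110"  (len 3)
[4] "101111"  (len 6)
[5] "011110"  (len 6)
[6] "11110"  (len 5)
[7] "11100"  (len 5)
[8] "11001111"  (len 8)
[9] "10011110"  (len 8)
[10] "00111101111"  (len 11)
[11] "0111101111"  (len 10)
[12] "111101111"  (len 9)
[13] "111011110"  (len 9)
[14] "110111101111"  (len 12)
[15] "101111011110"  (len 12)
[16] "011110111101111"  (len 15)
[17] "11110111101111"  (len 14)
[18] "11101111011111111"  (len 17)
[19] "11011110111111110"  (len 17)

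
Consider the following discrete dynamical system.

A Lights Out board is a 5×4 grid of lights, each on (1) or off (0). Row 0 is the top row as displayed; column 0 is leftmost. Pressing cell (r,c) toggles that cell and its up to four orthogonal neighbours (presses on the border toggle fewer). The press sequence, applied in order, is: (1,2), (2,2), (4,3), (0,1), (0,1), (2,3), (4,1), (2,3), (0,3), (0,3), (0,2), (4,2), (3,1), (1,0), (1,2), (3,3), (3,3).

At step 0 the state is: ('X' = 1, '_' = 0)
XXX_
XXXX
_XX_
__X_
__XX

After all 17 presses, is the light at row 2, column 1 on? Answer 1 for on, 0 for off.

1

0) XXX_
XXXX
_XX_
__X_
__XX
1) XX__
X___
_X__
__X_
__XX
2) XX__
X_X_
__XX
____
__XX
3) XX__
X_X_
__XX
___X
____
4) __X_
XXX_
__XX
___X
____
5) XX__
X_X_
__XX
___X
____
6) XX__
X_XX
____
____
____
7) XX__
X_XX
____
_X__
XXX_
8) XX__
X_X_
__XX
_X_X
XXX_
9) XXXX
X_XX
__XX
_X_X
XXX_
10) XX__
X_X_
__XX
_X_X
XXX_
11) X_XX
X___
__XX
_X_X
XXX_
12) X_XX
X___
__XX
_XXX
X__X
13) X_XX
X___
_XXX
X__X
XX_X
14) __XX
_X__
XXXX
X__X
XX_X
15) ___X
__XX
XX_X
X__X
XX_X
16) ___X
__XX
XX__
X_X_
XX__
17) ___X
__XX
XX_X
X__X
XX_X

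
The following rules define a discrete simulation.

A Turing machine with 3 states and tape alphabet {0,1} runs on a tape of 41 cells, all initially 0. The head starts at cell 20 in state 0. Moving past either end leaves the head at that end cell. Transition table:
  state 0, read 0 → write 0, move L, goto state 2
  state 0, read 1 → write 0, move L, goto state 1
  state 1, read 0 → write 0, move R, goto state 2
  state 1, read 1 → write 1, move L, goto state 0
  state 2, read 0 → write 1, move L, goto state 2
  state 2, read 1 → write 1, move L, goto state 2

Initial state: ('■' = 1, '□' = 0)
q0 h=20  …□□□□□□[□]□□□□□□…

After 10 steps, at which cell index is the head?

[0] q0 h=20  …□□□□□□[□]□□□□□□…
[1] q2 h=19  …□□□□□□[□]□□□□□□…
[2] q2 h=18  …□□□□□□[□]■□□□□□…
[3] q2 h=17  …□□□□□□[□]■■□□□□…
[4] q2 h=16  …□□□□□□[□]■■■□□□…
[5] q2 h=15  …□□□□□□[□]■■■■□□…
[6] q2 h=14  …□□□□□□[□]■■■■■□…
[7] q2 h=13  …□□□□□□[□]■■■■■■…
[8] q2 h=12  …□□□□□□[□]■■■■■■…
[9] q2 h=11  …□□□□□□[□]■■■■■■…
[10] q2 h=10  …□□□□□□[□]■■■■■■…

10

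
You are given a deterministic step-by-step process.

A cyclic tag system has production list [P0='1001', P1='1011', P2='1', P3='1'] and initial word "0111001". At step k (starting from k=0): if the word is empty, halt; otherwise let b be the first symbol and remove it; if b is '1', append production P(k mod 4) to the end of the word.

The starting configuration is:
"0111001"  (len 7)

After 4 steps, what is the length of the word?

t=0: "0111001"  (len 7)
t=1: "111001"  (len 6)
t=2: "110011011"  (len 9)
t=3: "100110111"  (len 9)
t=4: "001101111"  (len 9)

9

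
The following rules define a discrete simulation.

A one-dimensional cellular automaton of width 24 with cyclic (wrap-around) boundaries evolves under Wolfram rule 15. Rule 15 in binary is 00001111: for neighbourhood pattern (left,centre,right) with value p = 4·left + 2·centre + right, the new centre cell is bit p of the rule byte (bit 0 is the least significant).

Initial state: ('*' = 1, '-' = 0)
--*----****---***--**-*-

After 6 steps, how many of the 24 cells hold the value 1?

11

step 0: --*----****---***--**-*-
step 1: ***-****----***---**--*-
step 2: *---*----****---***--**-
step 3: *-***-****----***---**--
step 4: *-*---*----****---***--*
step 5: --*-***-****----***---**
step 6: -**-*---*----****---***-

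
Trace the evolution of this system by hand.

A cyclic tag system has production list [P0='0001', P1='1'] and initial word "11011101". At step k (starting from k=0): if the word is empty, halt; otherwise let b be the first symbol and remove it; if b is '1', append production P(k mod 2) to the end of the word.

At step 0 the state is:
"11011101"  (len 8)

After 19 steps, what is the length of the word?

0) "11011101"  (len 8)
1) "10111010001"  (len 11)
2) "01110100011"  (len 11)
3) "1110100011"  (len 10)
4) "1101000111"  (len 10)
5) "1010001110001"  (len 13)
6) "0100011100011"  (len 13)
7) "100011100011"  (len 12)
8) "000111000111"  (len 12)
9) "00111000111"  (len 11)
10) "0111000111"  (len 10)
11) "111000111"  (len 9)
12) "110001111"  (len 9)
13) "100011110001"  (len 12)
14) "000111100011"  (len 12)
15) "00111100011"  (len 11)
16) "0111100011"  (len 10)
17) "111100011"  (len 9)
18) "111000111"  (len 9)
19) "110001110001"  (len 12)

12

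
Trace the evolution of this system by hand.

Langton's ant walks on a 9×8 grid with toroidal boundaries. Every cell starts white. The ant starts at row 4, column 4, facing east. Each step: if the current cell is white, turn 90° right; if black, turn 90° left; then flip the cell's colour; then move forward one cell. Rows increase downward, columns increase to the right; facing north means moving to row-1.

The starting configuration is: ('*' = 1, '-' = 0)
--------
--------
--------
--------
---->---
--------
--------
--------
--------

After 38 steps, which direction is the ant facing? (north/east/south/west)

k=0  --------
--------
--------
--------
---->---
--------
--------
--------
--------
k=1  --------
--------
--------
--------
----*---
----v---
--------
--------
--------
k=2  --------
--------
--------
--------
----*---
---<*---
--------
--------
--------
k=3  --------
--------
--------
--------
---^*---
---**---
--------
--------
--------
k=4  --------
--------
--------
--------
---*>---
---**---
--------
--------
--------
k=5  --------
--------
--------
----^---
---*----
---**---
--------
--------
--------
k=6  --------
--------
--------
----*>--
---*----
---**---
--------
--------
--------
k=7  --------
--------
--------
----**--
---*-v--
---**---
--------
--------
--------
k=8  --------
--------
--------
----**--
---*<*--
---**---
--------
--------
--------
k=9  --------
--------
--------
----^*--
---***--
---**---
--------
--------
--------
k=10  --------
--------
--------
---<-*--
---***--
---**---
--------
--------
--------
k=11  --------
--------
---^----
---*-*--
---***--
---**---
--------
--------
--------
k=12  --------
--------
---*>---
---*-*--
---***--
---**---
--------
--------
--------
k=13  --------
--------
---**---
---*v*--
---***--
---**---
--------
--------
--------
k=14  --------
--------
---**---
---<**--
---***--
---**---
--------
--------
--------
k=15  --------
--------
---**---
----**--
---v**--
---**---
--------
--------
--------
k=16  --------
--------
---**---
----**--
---->*--
---**---
--------
--------
--------
k=17  --------
--------
---**---
----^*--
-----*--
---**---
--------
--------
--------
k=18  --------
--------
---**---
---<-*--
-----*--
---**---
--------
--------
--------
k=19  --------
--------
---^*---
---*-*--
-----*--
---**---
--------
--------
--------
k=20  --------
--------
--<-*---
---*-*--
-----*--
---**---
--------
--------
--------
k=21  --------
--^-----
--*-*---
---*-*--
-----*--
---**---
--------
--------
--------
k=22  --------
--*>----
--*-*---
---*-*--
-----*--
---**---
--------
--------
--------
k=23  --------
--**----
--*v*---
---*-*--
-----*--
---**---
--------
--------
--------
k=24  --------
--**----
--<**---
---*-*--
-----*--
---**---
--------
--------
--------
k=25  --------
--**----
---**---
--v*-*--
-----*--
---**---
--------
--------
--------
k=26  --------
--**----
---**---
-<**-*--
-----*--
---**---
--------
--------
--------
k=27  --------
--**----
-^-**---
-***-*--
-----*--
---**---
--------
--------
--------
k=28  --------
--**----
-*>**---
-***-*--
-----*--
---**---
--------
--------
--------
k=29  --------
--**----
-****---
-*v*-*--
-----*--
---**---
--------
--------
--------
k=30  --------
--**----
-****---
-*->-*--
-----*--
---**---
--------
--------
--------
k=31  --------
--**----
-**^*---
-*---*--
-----*--
---**---
--------
--------
--------
k=32  --------
--**----
-*<-*---
-*---*--
-----*--
---**---
--------
--------
--------
k=33  --------
--**----
-*--*---
-*v--*--
-----*--
---**---
--------
--------
--------
k=34  --------
--**----
-*--*---
-<*--*--
-----*--
---**---
--------
--------
--------
k=35  --------
--**----
-*--*---
--*--*--
-v---*--
---**---
--------
--------
--------
k=36  --------
--**----
-*--*---
--*--*--
<*---*--
---**---
--------
--------
--------
k=37  --------
--**----
-*--*---
^-*--*--
**---*--
---**---
--------
--------
--------
k=38  --------
--**----
-*--*---
*>*--*--
**---*--
---**---
--------
--------
--------

east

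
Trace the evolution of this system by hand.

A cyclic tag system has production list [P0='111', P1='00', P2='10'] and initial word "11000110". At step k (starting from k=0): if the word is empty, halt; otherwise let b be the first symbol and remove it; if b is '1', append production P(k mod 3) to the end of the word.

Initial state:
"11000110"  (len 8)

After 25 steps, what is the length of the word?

19

gen 0: "11000110"  (len 8)
gen 1: "1000110111"  (len 10)
gen 2: "00011011100"  (len 11)
gen 3: "0011011100"  (len 10)
gen 4: "011011100"  (len 9)
gen 5: "11011100"  (len 8)
gen 6: "101110010"  (len 9)
gen 7: "01110010111"  (len 11)
gen 8: "1110010111"  (len 10)
gen 9: "11001011110"  (len 11)
gen 10: "1001011110111"  (len 13)
gen 11: "00101111011100"  (len 14)
gen 12: "0101111011100"  (len 13)
gen 13: "101111011100"  (len 12)
gen 14: "0111101110000"  (len 13)
gen 15: "111101110000"  (len 12)
gen 16: "11101110000111"  (len 14)
gen 17: "110111000011100"  (len 15)
gen 18: "1011100001110010"  (len 16)
gen 19: "011100001110010111"  (len 18)
gen 20: "11100001110010111"  (len 17)
gen 21: "110000111001011110"  (len 18)
gen 22: "10000111001011110111"  (len 20)
gen 23: "000011100101111011100"  (len 21)
gen 24: "00011100101111011100"  (len 20)
gen 25: "0011100101111011100"  (len 19)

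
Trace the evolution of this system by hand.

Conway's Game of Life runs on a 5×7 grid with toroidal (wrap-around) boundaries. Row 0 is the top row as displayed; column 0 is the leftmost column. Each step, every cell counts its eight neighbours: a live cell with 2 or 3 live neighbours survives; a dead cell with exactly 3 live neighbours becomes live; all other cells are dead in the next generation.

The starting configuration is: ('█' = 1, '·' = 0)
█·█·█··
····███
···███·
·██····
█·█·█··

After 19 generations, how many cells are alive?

6

t=0: █·█·█··
····███
···███·
·██····
█·█·█··
t=1: █···█··
······█
··██··█
·██··█·
█·█····
t=2: ██····█
█··█·██
████·██
█·····█
█·██··█
t=3: ···██··
···█···
··██···
····█··
··█··█·
t=4: ··███··
·······
··███··
··█·█··
·····█·
t=5: ···██··
·······
··█·█··
··█·██·
··█··█·
t=6: ···██··
····█··
····██·
·██·██·
··█··█·
t=7: ···███·
·······
·······
·██···█
·██··█·
t=8: ··████·
····█··
·······
███····
██···██
t=9: ████···
····██·
·█·····
··█····
·····█·
t=10: ·███·██
█··██··
·······
·······
···█···
t=11: ██···██
██·████
·······
·······
···██··
t=12: ·█·····
·██·█··
█···███
·······
█···███
t=13: ·████·█
·████·█
██·████
·······
█····██
t=14: ·······
·······
·█····█
·█·····
███████
t=15: ███████
·······
█······
···██··
███████
t=16: ·······
··████·
·······
·······
·······
t=17: ···██··
···██··
···██··
·······
·······
t=18: ···██··
··█··█·
···██··
·······
·······
t=19: ···██··
··█··█·
···██··
·······
·······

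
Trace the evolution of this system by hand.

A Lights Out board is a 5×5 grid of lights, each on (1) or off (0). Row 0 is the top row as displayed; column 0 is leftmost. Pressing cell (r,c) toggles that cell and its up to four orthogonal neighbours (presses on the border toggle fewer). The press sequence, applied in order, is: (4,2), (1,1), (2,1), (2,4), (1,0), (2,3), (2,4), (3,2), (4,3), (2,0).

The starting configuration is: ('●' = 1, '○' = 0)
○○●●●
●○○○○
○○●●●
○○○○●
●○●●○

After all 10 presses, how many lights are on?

17

[0] ○○●●●
●○○○○
○○●●●
○○○○●
●○●●○
[1] ○○●●●
●○○○○
○○●●●
○○●○●
●●○○○
[2] ○●●●●
○●●○○
○●●●●
○○●○●
●●○○○
[3] ○●●●●
○○●○○
●○○●●
○●●○●
●●○○○
[4] ○●●●●
○○●○●
●○○○○
○●●○○
●●○○○
[5] ●●●●●
●●●○●
○○○○○
○●●○○
●●○○○
[6] ●●●●●
●●●●●
○○●●●
○●●●○
●●○○○
[7] ●●●●●
●●●●○
○○●○○
○●●●●
●●○○○
[8] ●●●●●
●●●●○
○○○○○
○○○○●
●●●○○
[9] ●●●●●
●●●●○
○○○○○
○○○●●
●●○●●
[10] ●●●●●
○●●●○
●●○○○
●○○●●
●●○●●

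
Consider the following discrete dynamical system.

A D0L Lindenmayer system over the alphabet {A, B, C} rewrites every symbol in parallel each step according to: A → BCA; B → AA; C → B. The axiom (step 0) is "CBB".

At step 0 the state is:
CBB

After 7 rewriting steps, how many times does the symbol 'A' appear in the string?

386

k=0  CBB
k=1  BAAAA
k=2  AABCABCABCABCA
k=3  BCABCAAABBCAAABBCAAABBCAAABBCA
k=4  AABBCAAABBCABCABCAAAAABBCABCABCAAAAABBCABCABCAAAAABBCABCABCAAAAABBCA
k=5  BCABCAAAAABBCABCABCAAAAABBCAAABBCAAABBCABCABCABCABCAAAAABB…AABBCABCABCABCABCAAAAABBCAAABBCAAABBCABCABCABCABCAAAAABBCA  (len 156)
k=6  AABBCAAABBCABCABCABCABCAAAAABBCAAABBCAAABBCABCABCABCABCAAA…BCABCAAAAABBCAAABBCAAABBCAAABBCAAABBCABCABCABCABCAAAAABBCA  (len 352)
k=7  BCABCAAAAABBCABCABCAAAAABBCAAABBCAAABBCAAABBCAAABBCABCABCA…BCABCAAAAABBCAAABBCAAABBCAAABBCAAABBCABCABCABCABCAAAAABBCA  (len 800)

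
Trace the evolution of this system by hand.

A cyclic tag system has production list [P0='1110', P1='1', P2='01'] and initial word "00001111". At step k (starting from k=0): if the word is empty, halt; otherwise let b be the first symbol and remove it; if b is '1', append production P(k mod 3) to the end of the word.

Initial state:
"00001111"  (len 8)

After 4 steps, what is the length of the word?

t=0: "00001111"  (len 8)
t=1: "0001111"  (len 7)
t=2: "001111"  (len 6)
t=3: "01111"  (len 5)
t=4: "1111"  (len 4)

4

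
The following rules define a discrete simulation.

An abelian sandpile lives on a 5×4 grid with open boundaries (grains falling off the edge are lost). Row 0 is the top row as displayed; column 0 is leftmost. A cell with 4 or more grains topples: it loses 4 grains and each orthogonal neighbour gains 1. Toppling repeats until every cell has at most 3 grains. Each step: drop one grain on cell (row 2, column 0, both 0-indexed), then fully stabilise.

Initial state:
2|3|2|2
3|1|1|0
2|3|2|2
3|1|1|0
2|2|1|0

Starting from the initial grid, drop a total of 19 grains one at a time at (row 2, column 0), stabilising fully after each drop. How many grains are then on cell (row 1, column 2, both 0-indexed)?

gen 0: 2|3|2|2
3|1|1|0
2|3|2|2
3|1|1|0
2|2|1|0
gen 1: 2|3|2|2
3|1|1|0
3|3|2|2
3|1|1|0
2|2|1|0
gen 2: 3|3|2|2
0|3|1|0
3|0|3|2
0|3|1|0
3|2|1|0
gen 3: 3|3|2|2
1|3|1|0
0|1|3|2
1|3|1|0
3|2|1|0
gen 4: 3|3|2|2
1|3|1|0
1|1|3|2
1|3|1|0
3|2|1|0
gen 5: 3|3|2|2
1|3|1|0
2|1|3|2
1|3|1|0
3|2|1|0
gen 6: 3|3|2|2
1|3|1|0
3|1|3|2
1|3|1|0
3|2|1|0
gen 7: 3|3|2|2
2|3|1|0
0|2|3|2
2|3|1|0
3|2|1|0
gen 8: 3|3|2|2
2|3|1|0
1|2|3|2
2|3|1|0
3|2|1|0
gen 9: 3|3|2|2
2|3|1|0
2|2|3|2
2|3|1|0
3|2|1|0
gen 10: 3|3|2|2
2|3|1|0
3|2|3|2
2|3|1|0
3|2|1|0
gen 11: 3|3|2|2
3|3|1|0
0|3|3|2
3|3|1|0
3|2|1|0
gen 12: 3|3|2|2
3|3|1|0
1|3|3|2
3|3|1|0
3|2|1|0
gen 13: 3|3|2|2
3|3|1|0
2|3|3|2
3|3|1|0
3|2|1|0
gen 14: 3|3|2|2
3|3|1|0
3|3|3|2
3|3|1|0
3|2|1|0
gen 15: 1|1|3|2
2|2|3|0
3|3|0|3
2|2|3|0
1|0|2|0
gen 16: 1|1|3|2
3|3|3|0
1|0|1|3
3|3|3|0
1|0|2|0
gen 17: 1|1|3|2
3|3|3|0
2|0|1|3
3|3|3|0
1|0|2|0
gen 18: 1|1|3|2
3|3|3|0
3|0|1|3
3|3|3|0
1|0|2|0
gen 19: 2|3|0|3
1|1|1|1
2|3|3|3
1|1|0|1
2|1|3|0

1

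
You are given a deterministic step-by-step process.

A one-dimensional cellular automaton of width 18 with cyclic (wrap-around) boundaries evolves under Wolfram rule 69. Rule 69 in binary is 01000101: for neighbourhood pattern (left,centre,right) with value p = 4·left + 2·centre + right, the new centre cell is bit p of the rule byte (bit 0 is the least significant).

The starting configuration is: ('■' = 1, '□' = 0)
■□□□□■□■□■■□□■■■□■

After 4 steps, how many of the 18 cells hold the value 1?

gen 0: ■□□□□■□■□■■□□■■■□■
gen 1: ■□■■□■□■□□■□□□□■□□
gen 2: ■□□■□■□■□□■□■■□■□□
gen 3: ■□□■□■□■□□■□□■□■□□
gen 4: ■□□■□■□■□□■□□■□■□□

7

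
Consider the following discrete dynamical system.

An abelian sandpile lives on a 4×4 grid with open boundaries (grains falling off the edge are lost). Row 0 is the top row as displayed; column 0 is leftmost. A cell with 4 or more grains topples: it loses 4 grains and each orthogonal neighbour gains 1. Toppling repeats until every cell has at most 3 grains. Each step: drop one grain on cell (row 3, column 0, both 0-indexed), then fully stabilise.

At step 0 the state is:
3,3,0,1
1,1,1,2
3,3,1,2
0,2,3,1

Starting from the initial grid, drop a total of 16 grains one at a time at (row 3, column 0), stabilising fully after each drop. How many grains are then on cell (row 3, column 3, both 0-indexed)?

0) 3,3,0,1
1,1,1,2
3,3,1,2
0,2,3,1
1) 3,3,0,1
1,1,1,2
3,3,1,2
1,2,3,1
2) 3,3,0,1
1,1,1,2
3,3,1,2
2,2,3,1
3) 3,3,0,1
1,1,1,2
3,3,1,2
3,2,3,1
4) 3,3,0,1
2,2,1,2
1,1,3,2
2,1,0,2
5) 3,3,0,1
2,2,1,2
1,1,3,2
3,1,0,2
6) 3,3,0,1
2,2,1,2
2,1,3,2
0,2,0,2
7) 3,3,0,1
2,2,1,2
2,1,3,2
1,2,0,2
8) 3,3,0,1
2,2,1,2
2,1,3,2
2,2,0,2
9) 3,3,0,1
2,2,1,2
2,1,3,2
3,2,0,2
10) 3,3,0,1
2,2,1,2
3,1,3,2
0,3,0,2
11) 3,3,0,1
2,2,1,2
3,1,3,2
1,3,0,2
12) 3,3,0,1
2,2,1,2
3,1,3,2
2,3,0,2
13) 3,3,0,1
2,2,1,2
3,1,3,2
3,3,0,2
14) 3,3,0,1
3,2,1,2
0,3,3,2
2,0,1,2
15) 3,3,0,1
3,2,1,2
0,3,3,2
3,0,1,2
16) 3,3,0,1
3,2,1,2
1,3,3,2
0,1,1,2

2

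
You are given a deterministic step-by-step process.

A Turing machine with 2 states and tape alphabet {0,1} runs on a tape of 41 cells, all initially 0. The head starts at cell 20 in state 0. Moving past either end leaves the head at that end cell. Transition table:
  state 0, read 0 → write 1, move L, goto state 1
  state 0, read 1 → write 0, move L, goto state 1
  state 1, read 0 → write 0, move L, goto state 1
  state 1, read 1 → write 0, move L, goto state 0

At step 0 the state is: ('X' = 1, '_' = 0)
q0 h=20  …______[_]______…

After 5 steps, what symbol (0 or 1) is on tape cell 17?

t=0: q0 h=20  …______[_]______…
t=1: q1 h=19  …______[_]X_____…
t=2: q1 h=18  …______[_]_X____…
t=3: q1 h=17  …______[_]__X___…
t=4: q1 h=16  …______[_]___X__…
t=5: q1 h=15  …______[_]____X_…

0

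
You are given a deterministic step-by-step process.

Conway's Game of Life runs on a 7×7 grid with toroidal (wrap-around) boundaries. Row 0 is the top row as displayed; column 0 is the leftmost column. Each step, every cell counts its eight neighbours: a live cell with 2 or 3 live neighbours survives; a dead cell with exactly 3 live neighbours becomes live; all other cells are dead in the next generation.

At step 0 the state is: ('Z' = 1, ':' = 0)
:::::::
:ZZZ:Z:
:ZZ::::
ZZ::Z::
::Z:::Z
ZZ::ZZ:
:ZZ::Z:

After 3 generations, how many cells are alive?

k=0  :::::::
:ZZZ:Z:
:ZZ::::
ZZ::Z::
::Z:::Z
ZZ::ZZ:
:ZZ::Z:
k=1  :::ZZ::
:Z:Z:::
::::Z::
Z::Z:::
::ZZZ:Z
Z::ZZZ:
ZZZ:ZZZ
k=2  ::::::Z
::ZZ:::
::ZZZ::
::Z::Z:
ZZZ:::Z
:::::::
ZZZ::::
k=3  Z::Z:::
::Z:Z::
:Z::Z::
Z:::ZZZ
ZZZ:::Z
::::::Z
ZZ:::::

17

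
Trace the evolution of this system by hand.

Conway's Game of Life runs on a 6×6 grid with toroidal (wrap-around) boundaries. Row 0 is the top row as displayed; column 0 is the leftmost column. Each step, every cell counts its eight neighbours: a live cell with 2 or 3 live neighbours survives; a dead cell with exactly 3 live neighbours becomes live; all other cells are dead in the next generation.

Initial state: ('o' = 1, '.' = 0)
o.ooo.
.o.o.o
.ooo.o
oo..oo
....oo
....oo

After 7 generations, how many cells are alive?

7

0) o.ooo.
.o.o.o
.ooo.o
oo..oo
....oo
....oo
1) ooo...
.....o
...o..
.o....
...o..
o.....
2) oo...o
ooo...
......
..o...
......
o.o...
3) .....o
..o..o
..o...
......
.o....
o....o
4) ....oo
......
......
......
o.....
o....o
5) o...oo
......
......
......
o....o
o...o.
6) o...o.
.....o
......
......
o....o
.o..o.
7) o...o.
.....o
......
......
o....o
.o..o.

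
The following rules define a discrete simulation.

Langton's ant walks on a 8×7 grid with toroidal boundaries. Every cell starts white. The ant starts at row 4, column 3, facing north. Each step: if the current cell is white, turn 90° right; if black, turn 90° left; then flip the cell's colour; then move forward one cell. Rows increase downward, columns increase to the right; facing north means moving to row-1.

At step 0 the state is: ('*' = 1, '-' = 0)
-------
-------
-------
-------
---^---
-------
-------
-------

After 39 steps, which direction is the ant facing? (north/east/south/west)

gen 0: -------
-------
-------
-------
---^---
-------
-------
-------
gen 1: -------
-------
-------
-------
---*>--
-------
-------
-------
gen 2: -------
-------
-------
-------
---**--
----v--
-------
-------
gen 3: -------
-------
-------
-------
---**--
---<*--
-------
-------
gen 4: -------
-------
-------
-------
---^*--
---**--
-------
-------
gen 5: -------
-------
-------
-------
--<-*--
---**--
-------
-------
gen 6: -------
-------
-------
--^----
--*-*--
---**--
-------
-------
gen 7: -------
-------
-------
--*>---
--*-*--
---**--
-------
-------
gen 8: -------
-------
-------
--**---
--*v*--
---**--
-------
-------
gen 9: -------
-------
-------
--**---
--<**--
---**--
-------
-------
gen 10: -------
-------
-------
--**---
---**--
--v**--
-------
-------
gen 11: -------
-------
-------
--**---
---**--
-<***--
-------
-------
gen 12: -------
-------
-------
--**---
-^-**--
-****--
-------
-------
gen 13: -------
-------
-------
--**---
-*>**--
-****--
-------
-------
gen 14: -------
-------
-------
--**---
-****--
-*v**--
-------
-------
gen 15: -------
-------
-------
--**---
-****--
-*->*--
-------
-------
gen 16: -------
-------
-------
--**---
-**^*--
-*--*--
-------
-------
gen 17: -------
-------
-------
--**---
-*<-*--
-*--*--
-------
-------
gen 18: -------
-------
-------
--**---
-*--*--
-*v-*--
-------
-------
gen 19: -------
-------
-------
--**---
-*--*--
-<*-*--
-------
-------
gen 20: -------
-------
-------
--**---
-*--*--
--*-*--
-v-----
-------
gen 21: -------
-------
-------
--**---
-*--*--
--*-*--
<*-----
-------
gen 22: -------
-------
-------
--**---
-*--*--
^-*-*--
**-----
-------
gen 23: -------
-------
-------
--**---
-*--*--
*>*-*--
**-----
-------
gen 24: -------
-------
-------
--**---
-*--*--
***-*--
*v-----
-------
gen 25: -------
-------
-------
--**---
-*--*--
***-*--
*->----
-------
gen 26: -------
-------
-------
--**---
-*--*--
***-*--
*-*----
--v----
gen 27: -------
-------
-------
--**---
-*--*--
***-*--
*-*----
-<*----
gen 28: -------
-------
-------
--**---
-*--*--
***-*--
*^*----
-**----
gen 29: -------
-------
-------
--**---
-*--*--
***-*--
**>----
-**----
gen 30: -------
-------
-------
--**---
-*--*--
**^-*--
**-----
-**----
gen 31: -------
-------
-------
--**---
-*--*--
*<--*--
**-----
-**----
gen 32: -------
-------
-------
--**---
-*--*--
*---*--
*v-----
-**----
gen 33: -------
-------
-------
--**---
-*--*--
*---*--
*->----
-**----
gen 34: -------
-------
-------
--**---
-*--*--
*---*--
*-*----
-*v----
gen 35: -------
-------
-------
--**---
-*--*--
*---*--
*-*----
-*->---
gen 36: ---v---
-------
-------
--**---
-*--*--
*---*--
*-*----
-*-*---
gen 37: --<*---
-------
-------
--**---
-*--*--
*---*--
*-*----
-*-*---
gen 38: --**---
-------
-------
--**---
-*--*--
*---*--
*-*----
-*^*---
gen 39: --**---
-------
-------
--**---
-*--*--
*---*--
*-*----
-**>---

east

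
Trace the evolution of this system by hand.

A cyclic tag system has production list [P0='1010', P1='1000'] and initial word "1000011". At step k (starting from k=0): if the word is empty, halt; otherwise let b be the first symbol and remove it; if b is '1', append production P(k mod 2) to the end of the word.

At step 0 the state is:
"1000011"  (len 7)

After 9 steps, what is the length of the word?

k=0  "1000011"  (len 7)
k=1  "0000111010"  (len 10)
k=2  "000111010"  (len 9)
k=3  "00111010"  (len 8)
k=4  "0111010"  (len 7)
k=5  "111010"  (len 6)
k=6  "110101000"  (len 9)
k=7  "101010001010"  (len 12)
k=8  "010100010101000"  (len 15)
k=9  "10100010101000"  (len 14)

14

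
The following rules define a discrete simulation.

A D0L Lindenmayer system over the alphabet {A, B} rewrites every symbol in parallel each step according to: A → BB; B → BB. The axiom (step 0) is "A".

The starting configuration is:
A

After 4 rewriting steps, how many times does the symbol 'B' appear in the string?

k=0  A
k=1  BB
k=2  BBBB
k=3  BBBBBBBB
k=4  BBBBBBBBBBBBBBBB

16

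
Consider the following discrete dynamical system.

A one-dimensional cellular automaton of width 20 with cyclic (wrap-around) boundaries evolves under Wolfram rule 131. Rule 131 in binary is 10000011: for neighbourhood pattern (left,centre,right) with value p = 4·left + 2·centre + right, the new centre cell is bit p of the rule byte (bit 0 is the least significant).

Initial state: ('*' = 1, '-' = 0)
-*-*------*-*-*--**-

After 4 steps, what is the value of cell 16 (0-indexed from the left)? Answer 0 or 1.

1

t=0: -*-*------*-*-*--**-
t=1: *----*****------*---
t=2: --***-***--*****--**
t=3: -*-*---*--*-***--*--
t=4: *----**--*---*--*--*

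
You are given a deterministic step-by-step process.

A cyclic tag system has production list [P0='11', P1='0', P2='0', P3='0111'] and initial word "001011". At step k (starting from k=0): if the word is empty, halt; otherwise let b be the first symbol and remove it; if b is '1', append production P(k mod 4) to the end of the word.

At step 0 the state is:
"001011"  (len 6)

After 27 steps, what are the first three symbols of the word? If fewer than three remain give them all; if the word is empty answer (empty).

100

k=0  "001011"  (len 6)
k=1  "01011"  (len 5)
k=2  "1011"  (len 4)
k=3  "0110"  (len 4)
k=4  "110"  (len 3)
k=5  "1011"  (len 4)
k=6  "0110"  (len 4)
k=7  "110"  (len 3)
k=8  "100111"  (len 6)
k=9  "0011111"  (len 7)
k=10  "011111"  (len 6)
k=11  "11111"  (len 5)
k=12  "11110111"  (len 8)
k=13  "111011111"  (len 9)
k=14  "110111110"  (len 9)
k=15  "101111100"  (len 9)
k=16  "011111000111"  (len 12)
k=17  "11111000111"  (len 11)
k=18  "11110001110"  (len 11)
k=19  "11100011100"  (len 11)
k=20  "11000111000111"  (len 14)
k=21  "100011100011111"  (len 15)
k=22  "000111000111110"  (len 15)
k=23  "00111000111110"  (len 14)
k=24  "0111000111110"  (len 13)
k=25  "111000111110"  (len 12)
k=26  "110001111100"  (len 12)
k=27  "100011111000"  (len 12)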